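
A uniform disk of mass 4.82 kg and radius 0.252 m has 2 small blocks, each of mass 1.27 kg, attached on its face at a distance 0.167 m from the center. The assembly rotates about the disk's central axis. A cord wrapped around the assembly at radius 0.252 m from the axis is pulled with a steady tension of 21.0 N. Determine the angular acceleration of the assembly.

α ≈ 23.6 rad/s²

I_disk = ½MR² = ½(4.82)(0.252)² = 0.1530 kg·m².
I_blocks = 2·m·r² = 2(1.27)(0.167)² = 0.07084 kg·m².
Total I = 0.2239 kg·m².
τ = F r = (21.0)(0.252) = 5.292 N·m.
α = τ/I = 5.292/0.2239 = 23.64 rad/s².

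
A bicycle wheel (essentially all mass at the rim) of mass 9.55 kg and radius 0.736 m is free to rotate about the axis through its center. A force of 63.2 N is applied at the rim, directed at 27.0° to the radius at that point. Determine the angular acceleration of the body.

α ≈ 4.08 rad/s²

I = MR² = (9.55)(0.736)² = 5.173 kg·m².
Only the tangential component produces torque: τ = F R sinθ = (63.2)(0.736) sin 27.0° = 21.12 N·m.
From τ = Iα: α = 21.12/5.173 = 4.082 rad/s².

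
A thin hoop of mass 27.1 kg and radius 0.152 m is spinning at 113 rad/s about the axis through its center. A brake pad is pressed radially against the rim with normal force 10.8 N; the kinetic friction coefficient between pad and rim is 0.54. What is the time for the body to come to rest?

t ≈ 79.8 s

I = MR² = (27.1)(0.152)² = 0.6261 kg·m².
Friction force f = μN = (0.54)(10.8) = 5.832 N at the rim; torque magnitude τ = fR = 0.8865 N·m, opposing ω.
|α| = τ/I = 0.8865/0.6261 = 1.416 rad/s² (deceleration).
0 = ω₀ − |α|t ⇒ t = ω₀/|α| = 113/1.416 = 79.81 s.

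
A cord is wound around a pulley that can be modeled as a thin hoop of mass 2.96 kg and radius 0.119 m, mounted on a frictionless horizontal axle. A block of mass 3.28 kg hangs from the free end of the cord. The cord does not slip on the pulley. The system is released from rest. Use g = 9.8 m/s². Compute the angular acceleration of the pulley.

α ≈ 43.3 rad/s²

I = MR² = (2.96)(0.119)² = 0.04192 kg·m².
Block: mg − T = ma. Pulley: TR = Iα. No-slip: a = αR, so T = (I/R²)a = 2.960·a.
Then mg = (m + 2.960)a, so a = (3.28)(9.8)/(3.28 + 2.960) = 5.151 m/s².
α = a/R = 5.151/0.119 = 43.29 rad/s².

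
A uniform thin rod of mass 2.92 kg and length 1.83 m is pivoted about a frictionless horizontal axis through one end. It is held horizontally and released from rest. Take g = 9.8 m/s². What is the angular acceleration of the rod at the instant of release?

α ≈ 8.03 rad/s²

About the pivot, I = (1/3)ML² = (1/3)(2.92)(1.83)² = 3.260 kg·m².
The weight acts at the center, a distance L/2 = 0.9150 m from the pivot; τ = Mg(L/2) = 26.18 N·m.
α = τ/I = 26.18/3.260 = 8.033 rad/s².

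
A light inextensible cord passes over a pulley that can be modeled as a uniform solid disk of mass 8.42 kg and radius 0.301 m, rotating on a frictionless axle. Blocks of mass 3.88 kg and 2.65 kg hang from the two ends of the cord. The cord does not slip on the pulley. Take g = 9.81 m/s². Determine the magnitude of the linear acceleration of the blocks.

a ≈ 1.12 m/s²

I = ½MR² = (1/2)(8.42)(0.301)² = 0.3814 kg·m².
Heavier block: m₁g − T₁ = m₁a. Lighter block: T₂ − m₂g = m₂a.
Pulley: (T₁ − T₂)R = Iα = I(a/R), so T₁ − T₂ = (I/R²)a = (1/2)M_p a = 4.210·a.
Adding the three: (m₁ − m₂)g = (m₁ + m₂ + 4.210)a, so a = (3.88 − 2.65)(9.81)/(3.88 + 2.65 + 4.210) = 1.123 m/s².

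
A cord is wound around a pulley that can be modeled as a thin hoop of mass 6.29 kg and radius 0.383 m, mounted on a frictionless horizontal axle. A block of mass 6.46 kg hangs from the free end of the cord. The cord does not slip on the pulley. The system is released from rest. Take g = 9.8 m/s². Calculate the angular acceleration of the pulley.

I = MR² = (6.29)(0.383)² = 0.9227 kg·m².
Block: mg − T = ma. Pulley: TR = Iα. No-slip: a = αR, so T = (I/R²)a = 6.290·a.
Then mg = (m + 6.290)a, so a = (6.46)(9.8)/(6.46 + 6.290) = 4.965 m/s².
α = a/R = 4.965/0.383 = 12.96 rad/s².

α ≈ 13.0 rad/s²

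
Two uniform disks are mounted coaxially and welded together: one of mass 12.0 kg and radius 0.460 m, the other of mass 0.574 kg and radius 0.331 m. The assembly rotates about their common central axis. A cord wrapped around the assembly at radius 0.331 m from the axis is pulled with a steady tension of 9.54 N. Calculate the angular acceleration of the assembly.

I = ½M₁R₁² + ½M₂R₂² = ½(12.0)(0.460)² + ½(0.574)(0.331)² = 1.301 kg·m².
τ = F r = (9.54)(0.331) = 3.158 N·m.
α = τ/I = 3.158/1.301 = 2.427 rad/s².

α ≈ 2.43 rad/s²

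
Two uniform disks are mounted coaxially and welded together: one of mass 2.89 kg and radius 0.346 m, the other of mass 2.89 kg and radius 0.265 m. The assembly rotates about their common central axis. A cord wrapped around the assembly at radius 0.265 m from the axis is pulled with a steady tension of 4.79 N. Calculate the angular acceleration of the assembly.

I = ½M₁R₁² + ½M₂R₂² = ½(2.89)(0.346)² + ½(2.89)(0.265)² = 0.2745 kg·m².
τ = F r = (4.79)(0.265) = 1.269 N·m.
α = τ/I = 1.269/0.2745 = 4.625 rad/s².

α ≈ 4.62 rad/s²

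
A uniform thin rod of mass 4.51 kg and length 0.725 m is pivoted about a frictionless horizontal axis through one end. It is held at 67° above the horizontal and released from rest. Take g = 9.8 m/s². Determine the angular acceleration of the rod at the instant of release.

About the pivot, I = (1/3)ML² = (1/3)(4.51)(0.725)² = 0.7902 kg·m².
The weight acts at the center, a distance L/2 = 0.3625 m from the pivot; τ = Mg(L/2) cos 67° = 6.260 N·m.
α = τ/I = 6.260/0.7902 = 7.922 rad/s².
(Equivalently α = (3g/(2L)) cos 67° = 7.922 rad/s².)

α ≈ 7.92 rad/s²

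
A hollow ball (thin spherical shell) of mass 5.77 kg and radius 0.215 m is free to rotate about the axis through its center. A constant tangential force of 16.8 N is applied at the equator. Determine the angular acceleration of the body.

α ≈ 20.3 rad/s²

I = (2/3)MR² = (2/3)(5.77)(0.215)² = 0.1778 kg·m².
τ = F R = (16.8)(0.215) = 3.612 N·m.
Newton's second law for rotation, τ = Iα, gives α = τ/I = 3.612/0.1778 = 20.31 rad/s².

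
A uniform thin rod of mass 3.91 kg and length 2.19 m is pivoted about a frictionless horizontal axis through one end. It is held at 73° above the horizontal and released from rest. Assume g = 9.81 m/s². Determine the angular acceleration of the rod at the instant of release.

About the pivot, I = (1/3)ML² = (1/3)(3.91)(2.19)² = 6.251 kg·m².
The weight acts at the center, a distance L/2 = 1.095 m from the pivot; τ = Mg(L/2) cos 73° = 12.28 N·m.
α = τ/I = 12.28/6.251 = 1.964 rad/s².

α ≈ 1.96 rad/s²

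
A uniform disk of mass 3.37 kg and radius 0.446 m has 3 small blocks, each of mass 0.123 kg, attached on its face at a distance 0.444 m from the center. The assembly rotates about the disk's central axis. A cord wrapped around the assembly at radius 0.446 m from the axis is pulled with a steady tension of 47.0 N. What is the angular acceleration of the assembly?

I_disk = ½MR² = ½(3.37)(0.446)² = 0.3352 kg·m².
I_blocks = 3·m·r² = 3(0.123)(0.444)² = 0.07274 kg·m².
Total I = 0.4079 kg·m².
τ = F r = (47.0)(0.446) = 20.96 N·m.
α = τ/I = 20.96/0.4079 = 51.39 rad/s².

α ≈ 51.4 rad/s²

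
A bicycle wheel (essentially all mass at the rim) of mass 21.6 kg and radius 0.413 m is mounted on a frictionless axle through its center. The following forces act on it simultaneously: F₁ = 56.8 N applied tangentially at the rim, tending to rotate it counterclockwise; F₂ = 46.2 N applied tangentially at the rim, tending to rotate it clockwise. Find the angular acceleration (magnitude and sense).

α ≈ 1.19 rad/s², counterclockwise

I = MR² = (21.6)(0.413)² = 3.684 kg·m².
Taking counterclockwise as positive: τ₁ = +(56.8)(0.413) = +23.46 N·m; τ₂ = −(46.2)(0.413) = −19.08 N·m.
Net torque τ = 4.378 N·m.
α = τ/I = 4.378/3.684 = 1.188 rad/s².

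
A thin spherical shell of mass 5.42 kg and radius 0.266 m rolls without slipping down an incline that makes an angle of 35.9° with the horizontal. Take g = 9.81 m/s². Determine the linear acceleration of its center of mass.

Translation along the incline: Mg sinθ − f = Ma.
Rotation about the center: fR = Iα with I = (2/3)MR². No-slip gives a = αR, so f = (I/R²)a = (2/3)M a.
Substituting: Mg sinθ = (1 + 0.6667)Ma, so a = g sinθ/(1 + 0.6667) = (9.81) sin 35.9° / 1.667 = 3.451 m/s².

a ≈ 3.45 m/s²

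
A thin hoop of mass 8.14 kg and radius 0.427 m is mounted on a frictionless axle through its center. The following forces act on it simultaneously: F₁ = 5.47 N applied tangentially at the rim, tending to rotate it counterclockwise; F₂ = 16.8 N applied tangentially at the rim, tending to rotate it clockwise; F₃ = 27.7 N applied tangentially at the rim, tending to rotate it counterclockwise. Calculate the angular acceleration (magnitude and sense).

I = MR² = (8.14)(0.427)² = 1.484 kg·m².
Taking counterclockwise as positive: τ₁ = +(5.47)(0.427) = +2.336 N·m; τ₂ = −(16.8)(0.427) = −7.174 N·m; τ₃ = +(27.7)(0.427) = +11.83 N·m.
Net torque τ = 6.990 N·m.
α = τ/I = 6.990/1.484 = 4.710 rad/s².

α ≈ 4.71 rad/s², counterclockwise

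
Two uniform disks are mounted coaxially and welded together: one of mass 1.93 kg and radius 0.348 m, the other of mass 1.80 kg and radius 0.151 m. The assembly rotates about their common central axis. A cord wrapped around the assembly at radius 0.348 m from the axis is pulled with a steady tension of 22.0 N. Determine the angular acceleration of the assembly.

I = ½M₁R₁² + ½M₂R₂² = ½(1.93)(0.348)² + ½(1.80)(0.151)² = 0.1374 kg·m².
τ = F r = (22.0)(0.348) = 7.656 N·m.
α = τ/I = 7.656/0.1374 = 55.73 rad/s².

α ≈ 55.7 rad/s²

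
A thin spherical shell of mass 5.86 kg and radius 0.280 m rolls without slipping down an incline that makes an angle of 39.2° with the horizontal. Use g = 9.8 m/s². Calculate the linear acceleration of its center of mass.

a ≈ 3.72 m/s²

Translation along the incline: Mg sinθ − f = Ma.
Rotation about the center: fR = Iα with I = (2/3)MR². No-slip gives a = αR, so f = (I/R²)a = (2/3)M a.
Substituting: Mg sinθ = (1 + 0.6667)Ma, so a = g sinθ/(1 + 0.6667) = (9.8) sin 39.2° / 1.667 = 3.716 m/s².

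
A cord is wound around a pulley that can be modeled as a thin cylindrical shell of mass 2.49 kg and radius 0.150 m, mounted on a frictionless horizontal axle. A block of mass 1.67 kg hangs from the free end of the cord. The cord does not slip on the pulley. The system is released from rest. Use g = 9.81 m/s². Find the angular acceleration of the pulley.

I = MR² = (2.49)(0.150)² = 0.05602 kg·m².
Block: mg − T = ma. Pulley: TR = Iα. No-slip: a = αR, so T = (I/R²)a = 2.490·a.
Then mg = (m + 2.490)a, so a = (1.67)(9.81)/(1.67 + 2.490) = 3.938 m/s².
α = a/R = 3.938/0.150 = 26.25 rad/s².

α ≈ 26.3 rad/s²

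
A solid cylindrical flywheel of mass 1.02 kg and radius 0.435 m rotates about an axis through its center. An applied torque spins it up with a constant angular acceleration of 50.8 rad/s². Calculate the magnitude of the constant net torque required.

I = ½MR² = (1/2)(1.02)(0.435)² = 0.09650 kg·m².
τ = Iα = (0.09650)(50.80) = 4.902 N·m.

τ ≈ 4.90 N·m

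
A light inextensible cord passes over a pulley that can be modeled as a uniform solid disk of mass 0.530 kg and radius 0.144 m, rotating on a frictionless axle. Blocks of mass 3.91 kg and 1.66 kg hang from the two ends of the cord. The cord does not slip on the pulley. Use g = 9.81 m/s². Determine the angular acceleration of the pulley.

I = ½MR² = (1/2)(0.530)(0.144)² = 0.005495 kg·m².
Heavier block: m₁g − T₁ = m₁a. Lighter block: T₂ − m₂g = m₂a.
Pulley: (T₁ − T₂)R = Iα = I(a/R), so T₁ − T₂ = (I/R²)a = (1/2)M_p a = 0.2650·a.
Adding the three: (m₁ − m₂)g = (m₁ + m₂ + 0.2650)a, so a = (3.91 − 1.66)(9.81)/(3.91 + 1.66 + 0.2650) = 3.783 m/s².
α = a/R = 3.783/0.144 = 26.27 rad/s².

α ≈ 26.3 rad/s²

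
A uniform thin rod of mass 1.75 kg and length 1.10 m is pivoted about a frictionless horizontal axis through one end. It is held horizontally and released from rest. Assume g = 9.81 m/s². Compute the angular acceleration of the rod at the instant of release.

α ≈ 13.4 rad/s²

About the pivot, I = (1/3)ML² = (1/3)(1.75)(1.10)² = 0.7058 kg·m².
The weight acts at the center, a distance L/2 = 0.5500 m from the pivot; τ = Mg(L/2) = 9.442 N·m.
α = τ/I = 9.442/0.7058 = 13.38 rad/s².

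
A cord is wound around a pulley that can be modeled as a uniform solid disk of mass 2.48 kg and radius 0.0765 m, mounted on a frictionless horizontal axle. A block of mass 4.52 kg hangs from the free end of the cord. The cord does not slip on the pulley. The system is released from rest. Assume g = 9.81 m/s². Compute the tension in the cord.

I = ½MR² = (1/2)(2.48)(0.0765)² = 0.007257 kg·m².
Block: mg − T = ma. Pulley: TR = Iα. No-slip: a = αR, so T = (I/R²)a = 1.240·a.
Then mg = (m + 1.240)a, so a = (4.52)(9.81)/(4.52 + 1.240) = 7.698 m/s².
T = 1.240·a = 9.546 N.

T ≈ 9.55 N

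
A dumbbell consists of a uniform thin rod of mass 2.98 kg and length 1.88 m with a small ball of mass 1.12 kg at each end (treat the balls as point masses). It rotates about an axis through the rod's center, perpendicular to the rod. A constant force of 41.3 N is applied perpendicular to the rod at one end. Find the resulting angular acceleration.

I_rod = (1/12)ML² = (1/12)(2.98)(1.88)² = 0.8777 kg·m².
I_balls = 2·m·(L/2)² = 2(1.12)(0.9400)² = 1.979 kg·m².
Total I = 2.857 kg·m².
τ = F·(L/2) = (41.3)(0.940) = 38.82 N·m.
α = τ/I = 38.82/2.857 = 13.59 rad/s².

α ≈ 13.6 rad/s²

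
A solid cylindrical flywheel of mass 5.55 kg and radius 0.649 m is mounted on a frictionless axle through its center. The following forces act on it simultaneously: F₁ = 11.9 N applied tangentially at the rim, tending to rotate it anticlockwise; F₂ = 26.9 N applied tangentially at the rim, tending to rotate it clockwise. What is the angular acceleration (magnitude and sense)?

α ≈ 8.33 rad/s², clockwise

I = ½MR² = (1/2)(5.55)(0.649)² = 1.169 kg·m².
Taking anticlockwise as positive: τ₁ = +(11.9)(0.649) = +7.723 N·m; τ₂ = −(26.9)(0.649) = −17.46 N·m.
Net torque τ = -9.735 N·m.
α = τ/I = -9.735/1.169 = -8.329 rad/s².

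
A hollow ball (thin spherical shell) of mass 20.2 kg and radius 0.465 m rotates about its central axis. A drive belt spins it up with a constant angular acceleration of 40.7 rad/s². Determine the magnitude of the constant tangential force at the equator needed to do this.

I = (2/3)MR² = (2/3)(20.2)(0.465)² = 2.912 kg·m².
The required torque is τ = Iα = (2.912)(40.70) = 118.5 N·m.
A tangential force at the equator gives τ = FR, so F = τ/R = 118.5/0.465 = 254.9 N.

F ≈ 255 N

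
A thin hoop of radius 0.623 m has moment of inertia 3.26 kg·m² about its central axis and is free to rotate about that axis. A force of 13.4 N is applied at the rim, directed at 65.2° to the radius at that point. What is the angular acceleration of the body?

Only the tangential component produces torque: τ = F R sinθ = (13.4)(0.623) sin 65.2° = 7.578 N·m.
From τ = Iα: α = 7.578/3.260 = 2.325 rad/s².

α ≈ 2.32 rad/s²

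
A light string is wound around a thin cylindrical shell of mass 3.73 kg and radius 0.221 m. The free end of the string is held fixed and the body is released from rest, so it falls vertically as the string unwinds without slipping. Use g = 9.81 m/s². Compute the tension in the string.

Translation: Mg − T = Ma. Rotation about the center: TR = Iα with I = MR².
With a = αR: T = (I/R²)a = M a, so Mg = (1 + 1.000)Ma.
a = g/(1 + 1.000) = 9.81/2.000 = 4.905 m/s².
T = 1.000·M·a = (1.000)(3.73)(4.905) = 18.30 N.

T ≈ 18.3 N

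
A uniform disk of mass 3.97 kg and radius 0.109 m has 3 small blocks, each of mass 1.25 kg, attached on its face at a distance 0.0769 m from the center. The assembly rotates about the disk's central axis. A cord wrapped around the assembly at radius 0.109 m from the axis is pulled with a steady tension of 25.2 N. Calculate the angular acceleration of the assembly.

I_disk = ½MR² = ½(3.97)(0.109)² = 0.02358 kg·m².
I_blocks = 3·m·r² = 3(1.25)(0.0769)² = 0.02218 kg·m².
Total I = 0.04576 kg·m².
τ = F r = (25.2)(0.109) = 2.747 N·m.
α = τ/I = 2.747/0.04576 = 60.03 rad/s².

α ≈ 60.0 rad/s²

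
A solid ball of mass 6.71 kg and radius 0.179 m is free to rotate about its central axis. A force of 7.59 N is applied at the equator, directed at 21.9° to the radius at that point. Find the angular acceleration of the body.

α ≈ 5.89 rad/s²

I = (2/5)MR² = (2/5)(6.71)(0.179)² = 0.08600 kg·m².
Only the tangential component produces torque: τ = F R sinθ = (7.59)(0.179) sin 21.9° = 0.5067 N·m.
From τ = Iα: α = 0.5067/0.08600 = 5.893 rad/s².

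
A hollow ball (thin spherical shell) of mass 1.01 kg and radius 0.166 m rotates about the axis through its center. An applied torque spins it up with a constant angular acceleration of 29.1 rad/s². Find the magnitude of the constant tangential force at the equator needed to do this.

I = (2/3)MR² = (2/3)(1.01)(0.166)² = 0.01855 kg·m².
The required torque is τ = Iα = (0.01855)(29.10) = 0.5399 N·m.
A tangential force at the equator gives τ = FR, so F = τ/R = 0.5399/0.166 = 3.253 N.

F ≈ 3.25 N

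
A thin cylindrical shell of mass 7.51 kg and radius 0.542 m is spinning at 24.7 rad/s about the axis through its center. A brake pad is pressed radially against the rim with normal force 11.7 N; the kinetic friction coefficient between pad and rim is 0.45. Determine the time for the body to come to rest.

t ≈ 19.1 s

I = MR² = (7.51)(0.542)² = 2.206 kg·m².
Friction force f = μN = (0.45)(11.7) = 5.265 N at the rim; torque magnitude τ = fR = 2.854 N·m, opposing ω.
|α| = τ/I = 2.854/2.206 = 1.293 rad/s² (deceleration).
0 = ω₀ − |α|t ⇒ t = ω₀/|α| = 24.7/1.293 = 19.10 s.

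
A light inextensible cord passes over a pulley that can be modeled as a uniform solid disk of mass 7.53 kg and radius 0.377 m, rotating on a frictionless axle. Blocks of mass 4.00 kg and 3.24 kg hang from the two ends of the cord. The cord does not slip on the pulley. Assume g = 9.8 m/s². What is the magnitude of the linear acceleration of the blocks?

a ≈ 0.677 m/s²

I = ½MR² = (1/2)(7.53)(0.377)² = 0.5351 kg·m².
Heavier block: m₁g − T₁ = m₁a. Lighter block: T₂ − m₂g = m₂a.
Pulley: (T₁ − T₂)R = Iα = I(a/R), so T₁ − T₂ = (I/R²)a = (1/2)M_p a = 3.765·a.
Adding the three: (m₁ − m₂)g = (m₁ + m₂ + 3.765)a, so a = (4.00 − 3.24)(9.8)/(4.00 + 3.24 + 3.765) = 0.6768 m/s².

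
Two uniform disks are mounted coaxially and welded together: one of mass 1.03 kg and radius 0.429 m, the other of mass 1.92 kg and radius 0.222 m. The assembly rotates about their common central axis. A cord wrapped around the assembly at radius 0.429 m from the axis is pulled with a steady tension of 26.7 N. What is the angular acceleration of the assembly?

I = ½M₁R₁² + ½M₂R₂² = ½(1.03)(0.429)² + ½(1.92)(0.222)² = 0.1421 kg·m².
τ = F r = (26.7)(0.429) = 11.45 N·m.
α = τ/I = 11.45/0.1421 = 80.61 rad/s².

α ≈ 80.6 rad/s²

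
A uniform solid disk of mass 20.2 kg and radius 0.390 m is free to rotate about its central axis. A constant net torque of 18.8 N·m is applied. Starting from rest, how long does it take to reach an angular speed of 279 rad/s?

t ≈ 22.8 s

I = ½MR² = (1/2)(20.2)(0.390)² = 1.536 kg·m².
α = τ/I = 18.8/1.536 = 12.24 rad/s².
ω = αt ⇒ t = ω/α = 279/12.24 = 22.80 s.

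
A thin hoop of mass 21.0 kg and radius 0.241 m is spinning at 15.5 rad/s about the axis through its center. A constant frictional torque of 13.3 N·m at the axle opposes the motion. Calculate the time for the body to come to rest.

t ≈ 1.42 s

I = MR² = (21.0)(0.241)² = 1.220 kg·m².
The net torque has magnitude 13.3 N·m, opposing ω.
|α| = τ/I = 13.30/1.220 = 10.90 rad/s² (deceleration).
0 = ω₀ − |α|t ⇒ t = ω₀/|α| = 15.5/10.90 = 1.421 s.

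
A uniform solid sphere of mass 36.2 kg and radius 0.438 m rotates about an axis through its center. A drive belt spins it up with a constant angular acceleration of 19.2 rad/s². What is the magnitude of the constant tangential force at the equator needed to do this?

F ≈ 122 N

I = (2/5)MR² = (2/5)(36.2)(0.438)² = 2.778 kg·m².
The required torque is τ = Iα = (2.778)(19.20) = 53.34 N·m.
A tangential force at the equator gives τ = FR, so F = τ/R = 53.34/0.438 = 121.8 N.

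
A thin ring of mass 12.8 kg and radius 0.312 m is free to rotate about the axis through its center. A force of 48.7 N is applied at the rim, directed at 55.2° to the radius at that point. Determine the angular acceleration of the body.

α ≈ 10.0 rad/s²

I = MR² = (12.8)(0.312)² = 1.246 kg·m².
Only the tangential component produces torque: τ = F R sinθ = (48.7)(0.312) sin 55.2° = 12.48 N·m.
From τ = Iα: α = 12.48/1.246 = 10.01 rad/s².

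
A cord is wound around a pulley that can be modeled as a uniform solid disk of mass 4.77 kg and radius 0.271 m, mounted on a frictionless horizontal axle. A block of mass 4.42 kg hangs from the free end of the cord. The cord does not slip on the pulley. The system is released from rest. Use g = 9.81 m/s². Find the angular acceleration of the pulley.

α ≈ 23.5 rad/s²

I = ½MR² = (1/2)(4.77)(0.271)² = 0.1752 kg·m².
Block: mg − T = ma. Pulley: TR = Iα. No-slip: a = αR, so T = (I/R²)a = 2.385·a.
Then mg = (m + 2.385)a, so a = (4.42)(9.81)/(4.42 + 2.385) = 6.372 m/s².
α = a/R = 6.372/0.271 = 23.51 rad/s².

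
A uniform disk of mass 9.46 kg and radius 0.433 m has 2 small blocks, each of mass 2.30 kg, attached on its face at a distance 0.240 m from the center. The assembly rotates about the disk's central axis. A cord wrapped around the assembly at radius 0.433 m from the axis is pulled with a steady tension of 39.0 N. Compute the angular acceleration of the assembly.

α ≈ 14.7 rad/s²

I_disk = ½MR² = ½(9.46)(0.433)² = 0.8868 kg·m².
I_blocks = 2·m·r² = 2(2.30)(0.240)² = 0.2650 kg·m².
Total I = 1.152 kg·m².
τ = F r = (39.0)(0.433) = 16.89 N·m.
α = τ/I = 16.89/1.152 = 14.66 rad/s².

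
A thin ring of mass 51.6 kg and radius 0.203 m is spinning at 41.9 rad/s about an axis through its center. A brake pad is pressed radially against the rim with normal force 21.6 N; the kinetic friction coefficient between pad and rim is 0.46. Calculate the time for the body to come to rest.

t ≈ 44.2 s

I = MR² = (51.6)(0.203)² = 2.126 kg·m².
Friction force f = μN = (0.46)(21.6) = 9.936 N at the rim; torque magnitude τ = fR = 2.017 N·m, opposing ω.
|α| = τ/I = 2.017/2.126 = 0.9486 rad/s² (deceleration).
0 = ω₀ − |α|t ⇒ t = ω₀/|α| = 41.9/0.9486 = 44.17 s.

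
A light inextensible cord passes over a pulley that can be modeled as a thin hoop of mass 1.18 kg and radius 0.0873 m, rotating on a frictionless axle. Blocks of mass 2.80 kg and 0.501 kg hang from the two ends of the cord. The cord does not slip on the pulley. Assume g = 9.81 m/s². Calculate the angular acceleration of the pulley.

I = MR² = (1.18)(0.0873)² = 0.008993 kg·m².
Heavier block: m₁g − T₁ = m₁a. Lighter block: T₂ − m₂g = m₂a.
Pulley: (T₁ − T₂)R = Iα = I(a/R), so T₁ − T₂ = (I/R²)a = 1·M_p a = 1.180·a.
Adding the three: (m₁ − m₂)g = (m₁ + m₂ + 1.180)a, so a = (2.80 − 0.501)(9.81)/(2.80 + 0.501 + 1.180) = 5.033 m/s².
α = a/R = 5.033/0.0873 = 57.65 rad/s².

α ≈ 57.7 rad/s²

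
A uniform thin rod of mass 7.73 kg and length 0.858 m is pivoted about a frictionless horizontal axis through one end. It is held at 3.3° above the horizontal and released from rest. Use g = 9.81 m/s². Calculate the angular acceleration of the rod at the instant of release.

α ≈ 17.1 rad/s²

About the pivot, I = (1/3)ML² = (1/3)(7.73)(0.858)² = 1.897 kg·m².
The weight acts at the center, a distance L/2 = 0.4290 m from the pivot; τ = Mg(L/2) cos 3.3° = 32.48 N·m.
α = τ/I = 32.48/1.897 = 17.12 rad/s².
(Equivalently α = (3g/(2L)) cos 3.3° = 17.12 rad/s².)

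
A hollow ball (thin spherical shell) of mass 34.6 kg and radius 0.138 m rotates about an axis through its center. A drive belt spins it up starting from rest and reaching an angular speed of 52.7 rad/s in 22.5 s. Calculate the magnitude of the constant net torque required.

τ ≈ 1.03 N·m

I = (2/3)MR² = (2/3)(34.6)(0.138)² = 0.4393 kg·m².
α = Δω/Δt = (52.7 − 0)/22.5 = 2.342 rad/s².
τ = Iα = (0.4393)(2.342) = 1.029 N·m.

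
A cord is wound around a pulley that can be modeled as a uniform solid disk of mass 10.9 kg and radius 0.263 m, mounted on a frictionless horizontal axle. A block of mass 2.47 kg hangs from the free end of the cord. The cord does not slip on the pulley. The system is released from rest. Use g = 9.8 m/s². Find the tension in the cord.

I = ½MR² = (1/2)(10.9)(0.263)² = 0.3770 kg·m².
Block: mg − T = ma. Pulley: TR = Iα. No-slip: a = αR, so T = (I/R²)a = 5.450·a.
Then mg = (m + 5.450)a, so a = (2.47)(9.8)/(2.47 + 5.450) = 3.056 m/s².
T = 5.450·a = 16.66 N.

T ≈ 16.7 N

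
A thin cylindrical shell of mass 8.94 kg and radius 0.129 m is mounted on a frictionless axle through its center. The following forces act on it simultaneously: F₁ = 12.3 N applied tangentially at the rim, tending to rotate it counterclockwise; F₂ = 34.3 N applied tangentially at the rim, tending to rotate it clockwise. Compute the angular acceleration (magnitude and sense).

α ≈ 19.1 rad/s², clockwise

I = MR² = (8.94)(0.129)² = 0.1488 kg·m².
Taking counterclockwise as positive: τ₁ = +(12.3)(0.129) = +1.587 N·m; τ₂ = −(34.3)(0.129) = −4.425 N·m.
Net torque τ = -2.838 N·m.
α = τ/I = -2.838/0.1488 = -19.08 rad/s².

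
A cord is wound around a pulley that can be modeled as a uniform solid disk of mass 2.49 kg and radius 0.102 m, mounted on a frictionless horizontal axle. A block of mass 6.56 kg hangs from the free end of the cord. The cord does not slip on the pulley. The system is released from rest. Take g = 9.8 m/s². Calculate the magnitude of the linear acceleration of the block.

a ≈ 8.24 m/s²

I = ½MR² = (1/2)(2.49)(0.102)² = 0.01295 kg·m².
Block: mg − T = ma. Pulley: TR = Iα. No-slip: a = αR, so T = (I/R²)a = 1.245·a.
Then mg = (m + 1.245)a, so a = (6.56)(9.8)/(6.56 + 1.245) = 8.237 m/s².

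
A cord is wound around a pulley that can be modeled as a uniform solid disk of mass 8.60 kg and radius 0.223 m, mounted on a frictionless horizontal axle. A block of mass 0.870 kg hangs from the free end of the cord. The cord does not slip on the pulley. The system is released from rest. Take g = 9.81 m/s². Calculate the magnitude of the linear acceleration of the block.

I = ½MR² = (1/2)(8.60)(0.223)² = 0.2138 kg·m².
Block: mg − T = ma. Pulley: TR = Iα. No-slip: a = αR, so T = (I/R²)a = 4.300·a.
Then mg = (m + 4.300)a, so a = (0.870)(9.81)/(0.870 + 4.300) = 1.651 m/s².

a ≈ 1.65 m/s²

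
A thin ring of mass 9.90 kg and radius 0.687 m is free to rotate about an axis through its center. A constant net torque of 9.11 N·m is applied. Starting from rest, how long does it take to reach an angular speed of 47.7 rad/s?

I = MR² = (9.90)(0.687)² = 4.672 kg·m².
α = τ/I = 9.11/4.672 = 1.950 rad/s².
ω = αt ⇒ t = ω/α = 47.7/1.950 = 24.47 s.

t ≈ 24.5 s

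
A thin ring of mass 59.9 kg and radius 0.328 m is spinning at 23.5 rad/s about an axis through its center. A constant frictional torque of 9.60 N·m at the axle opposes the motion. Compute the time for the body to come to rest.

t ≈ 15.8 s

I = MR² = (59.9)(0.328)² = 6.444 kg·m².
The net torque has magnitude 9.60 N·m, opposing ω.
|α| = τ/I = 9.600/6.444 = 1.490 rad/s² (deceleration).
0 = ω₀ − |α|t ⇒ t = ω₀/|α| = 23.5/1.490 = 15.78 s.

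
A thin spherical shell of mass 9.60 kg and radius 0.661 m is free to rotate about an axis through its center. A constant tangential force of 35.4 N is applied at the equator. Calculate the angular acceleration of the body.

α ≈ 8.37 rad/s²

I = (2/3)MR² = (2/3)(9.60)(0.661)² = 2.796 kg·m².
τ = F R = (35.4)(0.661) = 23.40 N·m.
Newton's second law for rotation, τ = Iα, gives α = τ/I = 23.40/2.796 = 8.368 rad/s².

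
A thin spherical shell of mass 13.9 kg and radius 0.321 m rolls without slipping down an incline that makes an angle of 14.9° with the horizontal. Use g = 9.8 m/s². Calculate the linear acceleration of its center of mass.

a ≈ 1.51 m/s²

Translation along the incline: Mg sinθ − f = Ma.
Rotation about the center: fR = Iα with I = (2/3)MR². No-slip gives a = αR, so f = (I/R²)a = (2/3)M a.
Substituting: Mg sinθ = (1 + 0.6667)Ma, so a = g sinθ/(1 + 0.6667) = (9.8) sin 14.9° / 1.667 = 1.512 m/s².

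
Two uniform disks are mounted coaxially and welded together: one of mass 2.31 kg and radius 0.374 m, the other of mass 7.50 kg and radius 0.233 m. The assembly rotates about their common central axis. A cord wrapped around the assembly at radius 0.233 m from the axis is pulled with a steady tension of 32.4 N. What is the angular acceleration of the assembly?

α ≈ 20.7 rad/s²

I = ½M₁R₁² + ½M₂R₂² = ½(2.31)(0.374)² + ½(7.50)(0.233)² = 0.3651 kg·m².
τ = F r = (32.4)(0.233) = 7.549 N·m.
α = τ/I = 7.549/0.3651 = 20.67 rad/s².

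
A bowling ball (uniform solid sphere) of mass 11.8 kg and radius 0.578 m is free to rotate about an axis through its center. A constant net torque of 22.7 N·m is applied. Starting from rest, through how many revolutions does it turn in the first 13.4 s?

I = (2/5)MR² = (2/5)(11.8)(0.578)² = 1.577 kg·m².
α = τ/I = 22.7/1.577 = 14.40 rad/s².
θ = ½αt² = ½(14.40)(13.4)² = 1292 rad.
Revolutions = θ/(2π) = 205.7.

≈ 206 revolutions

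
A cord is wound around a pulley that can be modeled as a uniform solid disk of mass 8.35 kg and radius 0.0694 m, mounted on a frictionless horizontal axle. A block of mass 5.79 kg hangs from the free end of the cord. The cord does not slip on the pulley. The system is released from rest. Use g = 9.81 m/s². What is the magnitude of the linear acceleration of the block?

I = ½MR² = (1/2)(8.35)(0.0694)² = 0.02011 kg·m².
Block: mg − T = ma. Pulley: TR = Iα. No-slip: a = αR, so T = (I/R²)a = 4.175·a.
Then mg = (m + 4.175)a, so a = (5.79)(9.81)/(5.79 + 4.175) = 5.700 m/s².

a ≈ 5.70 m/s²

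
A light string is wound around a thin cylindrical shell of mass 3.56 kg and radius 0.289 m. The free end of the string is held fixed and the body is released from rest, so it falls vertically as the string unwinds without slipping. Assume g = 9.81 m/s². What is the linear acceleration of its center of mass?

Translation: Mg − T = Ma. Rotation about the center: TR = Iα with I = MR².
With a = αR: T = (I/R²)a = M a, so Mg = (1 + 1.000)Ma.
a = g/(1 + 1.000) = 9.81/2.000 = 4.905 m/s².

a ≈ 4.91 m/s²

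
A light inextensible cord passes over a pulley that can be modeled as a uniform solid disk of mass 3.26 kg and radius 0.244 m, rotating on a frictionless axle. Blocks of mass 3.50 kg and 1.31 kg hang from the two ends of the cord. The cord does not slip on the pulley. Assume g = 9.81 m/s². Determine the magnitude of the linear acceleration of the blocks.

I = ½MR² = (1/2)(3.26)(0.244)² = 0.09704 kg·m².
Heavier block: m₁g − T₁ = m₁a. Lighter block: T₂ − m₂g = m₂a.
Pulley: (T₁ − T₂)R = Iα = I(a/R), so T₁ − T₂ = (I/R²)a = (1/2)M_p a = 1.630·a.
Adding the three: (m₁ − m₂)g = (m₁ + m₂ + 1.630)a, so a = (3.50 − 1.31)(9.81)/(3.50 + 1.31 + 1.630) = 3.336 m/s².

a ≈ 3.34 m/s²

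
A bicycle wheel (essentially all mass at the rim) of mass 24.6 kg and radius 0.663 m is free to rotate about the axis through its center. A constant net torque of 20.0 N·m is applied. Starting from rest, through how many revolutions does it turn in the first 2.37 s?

I = MR² = (24.6)(0.663)² = 10.81 kg·m².
α = τ/I = 20.0/10.81 = 1.850 rad/s².
θ = ½αt² = ½(1.850)(2.37)² = 5.194 rad.
Revolutions = θ/(2π) = 0.8267.

≈ 0.827 revolutions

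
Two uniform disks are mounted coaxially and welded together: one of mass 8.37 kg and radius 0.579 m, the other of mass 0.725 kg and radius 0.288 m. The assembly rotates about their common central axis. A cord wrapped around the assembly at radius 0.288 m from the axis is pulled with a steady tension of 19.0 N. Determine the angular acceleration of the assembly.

α ≈ 3.82 rad/s²

I = ½M₁R₁² + ½M₂R₂² = ½(8.37)(0.579)² + ½(0.725)(0.288)² = 1.433 kg·m².
τ = F r = (19.0)(0.288) = 5.472 N·m.
α = τ/I = 5.472/1.433 = 3.818 rad/s².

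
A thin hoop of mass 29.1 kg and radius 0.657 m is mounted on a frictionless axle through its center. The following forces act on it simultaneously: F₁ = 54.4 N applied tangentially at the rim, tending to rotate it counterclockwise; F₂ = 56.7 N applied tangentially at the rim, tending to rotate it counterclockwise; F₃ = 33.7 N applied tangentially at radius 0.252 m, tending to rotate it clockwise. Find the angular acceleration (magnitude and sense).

α ≈ 5.13 rad/s², counterclockwise

I = MR² = (29.1)(0.657)² = 12.56 kg·m².
Taking counterclockwise as positive: τ₁ = +(54.4)(0.657) = +35.74 N·m; τ₂ = +(56.7)(0.657) = +37.25 N·m; τ₃ = −(33.7)(0.252) = −8.492 N·m.
Net torque τ = 64.50 N·m.
α = τ/I = 64.50/12.56 = 5.135 rad/s².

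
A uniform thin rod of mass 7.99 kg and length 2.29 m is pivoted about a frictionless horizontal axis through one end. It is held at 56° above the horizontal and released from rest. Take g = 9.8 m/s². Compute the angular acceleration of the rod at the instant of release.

α ≈ 3.59 rad/s²

About the pivot, I = (1/3)ML² = (1/3)(7.99)(2.29)² = 13.97 kg·m².
The weight acts at the center, a distance L/2 = 1.145 m from the pivot; τ = Mg(L/2) cos 56° = 50.13 N·m.
α = τ/I = 50.13/13.97 = 3.590 rad/s².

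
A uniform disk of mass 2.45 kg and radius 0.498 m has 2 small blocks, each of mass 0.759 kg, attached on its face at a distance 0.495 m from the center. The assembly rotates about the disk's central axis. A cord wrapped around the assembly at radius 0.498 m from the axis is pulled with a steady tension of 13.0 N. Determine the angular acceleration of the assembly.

I_disk = ½MR² = ½(2.45)(0.498)² = 0.3038 kg·m².
I_blocks = 2·m·r² = 2(0.759)(0.495)² = 0.3719 kg·m².
Total I = 0.6758 kg·m².
τ = F r = (13.0)(0.498) = 6.474 N·m.
α = τ/I = 6.474/0.6758 = 9.580 rad/s².

α ≈ 9.58 rad/s²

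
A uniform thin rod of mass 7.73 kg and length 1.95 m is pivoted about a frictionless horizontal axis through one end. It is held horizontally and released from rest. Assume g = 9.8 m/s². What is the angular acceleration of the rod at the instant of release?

About the pivot, I = (1/3)ML² = (1/3)(7.73)(1.95)² = 9.798 kg·m².
The weight acts at the center, a distance L/2 = 0.9750 m from the pivot; τ = Mg(L/2) = 73.86 N·m.
α = τ/I = 73.86/9.798 = 7.538 rad/s².

α ≈ 7.54 rad/s²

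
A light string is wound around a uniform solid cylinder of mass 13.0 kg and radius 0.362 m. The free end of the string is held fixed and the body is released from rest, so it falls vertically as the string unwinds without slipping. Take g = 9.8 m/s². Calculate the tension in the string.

Translation: Mg − T = Ma. Rotation about the center: TR = Iα with I = ½MR².
With a = αR: T = (I/R²)a = (1/2)M a, so Mg = (1 + 0.5000)Ma.
a = g/(1 + 0.5000) = 9.8/1.500 = 6.533 m/s².
T = 0.5000·M·a = (0.5000)(13.0)(6.533) = 42.47 N.

T ≈ 42.5 N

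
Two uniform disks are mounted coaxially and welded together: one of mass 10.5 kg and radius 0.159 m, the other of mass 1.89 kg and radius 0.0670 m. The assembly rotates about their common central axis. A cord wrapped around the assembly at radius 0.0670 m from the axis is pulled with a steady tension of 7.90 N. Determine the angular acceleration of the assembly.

I = ½M₁R₁² + ½M₂R₂² = ½(10.5)(0.159)² + ½(1.89)(0.0670)² = 0.1370 kg·m².
τ = F r = (7.90)(0.0670) = 0.5293 N·m.
α = τ/I = 0.5293/0.1370 = 3.864 rad/s².

α ≈ 3.86 rad/s²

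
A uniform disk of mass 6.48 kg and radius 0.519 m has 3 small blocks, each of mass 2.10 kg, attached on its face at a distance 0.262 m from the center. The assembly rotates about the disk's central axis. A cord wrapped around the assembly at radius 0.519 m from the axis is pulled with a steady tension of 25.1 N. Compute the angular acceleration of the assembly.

α ≈ 9.98 rad/s²

I_disk = ½MR² = ½(6.48)(0.519)² = 0.8727 kg·m².
I_blocks = 3·m·r² = 3(2.10)(0.262)² = 0.4325 kg·m².
Total I = 1.305 kg·m².
τ = F r = (25.1)(0.519) = 13.03 N·m.
α = τ/I = 13.03/1.305 = 9.981 rad/s².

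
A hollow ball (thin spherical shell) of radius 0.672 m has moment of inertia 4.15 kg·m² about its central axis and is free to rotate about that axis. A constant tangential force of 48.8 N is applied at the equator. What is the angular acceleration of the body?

τ = F R = (48.8)(0.672) = 32.79 N·m.
Newton's second law for rotation, τ = Iα, gives α = τ/I = 32.79/4.150 = 7.902 rad/s².

α ≈ 7.90 rad/s²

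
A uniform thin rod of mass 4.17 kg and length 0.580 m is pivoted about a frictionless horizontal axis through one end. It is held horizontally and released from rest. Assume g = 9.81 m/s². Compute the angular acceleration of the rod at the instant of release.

α ≈ 25.4 rad/s²

About the pivot, I = (1/3)ML² = (1/3)(4.17)(0.580)² = 0.4676 kg·m².
The weight acts at the center, a distance L/2 = 0.2900 m from the pivot; τ = Mg(L/2) = 11.86 N·m.
α = τ/I = 11.86/0.4676 = 25.37 rad/s².
(Equivalently α = (3g/(2L)) = 25.37 rad/s².)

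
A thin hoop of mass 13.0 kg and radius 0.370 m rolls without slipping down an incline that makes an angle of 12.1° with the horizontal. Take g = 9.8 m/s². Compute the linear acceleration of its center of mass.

a ≈ 1.03 m/s²

Translation along the incline: Mg sinθ − f = Ma.
Rotation about the center: fR = Iα with I = MR². No-slip gives a = αR, so f = (I/R²)a = M a.
Substituting: Mg sinθ = (1 + 1.000)Ma, so a = g sinθ/(1 + 1.000) = (9.8) sin 12.1° / 2.000 = 1.027 m/s².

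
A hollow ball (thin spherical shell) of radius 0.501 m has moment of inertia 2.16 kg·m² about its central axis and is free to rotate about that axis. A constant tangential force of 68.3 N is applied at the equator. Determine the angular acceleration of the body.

τ = F R = (68.3)(0.501) = 34.22 N·m.
Newton's second law for rotation, τ = Iα, gives α = τ/I = 34.22/2.160 = 15.84 rad/s².

α ≈ 15.8 rad/s²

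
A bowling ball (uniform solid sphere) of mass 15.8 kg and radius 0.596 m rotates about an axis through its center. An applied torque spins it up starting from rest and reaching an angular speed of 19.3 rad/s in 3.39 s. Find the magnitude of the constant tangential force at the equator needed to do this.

F ≈ 21.4 N

I = (2/5)MR² = (2/5)(15.8)(0.596)² = 2.245 kg·m².
α = Δω/Δt = (19.3 − 0)/3.39 = 5.693 rad/s².
The required torque is τ = Iα = (2.245)(5.693) = 12.78 N·m.
A tangential force at the equator gives τ = FR, so F = τ/R = 12.78/0.596 = 21.44 N.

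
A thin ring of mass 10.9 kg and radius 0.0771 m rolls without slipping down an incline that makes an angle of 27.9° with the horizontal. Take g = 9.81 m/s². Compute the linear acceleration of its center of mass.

Translation along the incline: Mg sinθ − f = Ma.
Rotation about the center: fR = Iα with I = MR². No-slip gives a = αR, so f = (I/R²)a = M a.
Substituting: Mg sinθ = (1 + 1.000)Ma, so a = g sinθ/(1 + 1.000) = (9.81) sin 27.9° / 2.000 = 2.295 m/s².

a ≈ 2.30 m/s²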